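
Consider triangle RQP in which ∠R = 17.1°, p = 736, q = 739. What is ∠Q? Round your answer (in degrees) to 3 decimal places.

By the law of cosines, r² = q² + p² − 2·q·p·cos R = 48098, so r ≈ 219.31.
Law of cosines again: cos Q = (p² + r² − q²)/(2·p·r) ≈ 0.13528, so ∠Q ≈ 82.23°.

∠Q ≈ 82.225°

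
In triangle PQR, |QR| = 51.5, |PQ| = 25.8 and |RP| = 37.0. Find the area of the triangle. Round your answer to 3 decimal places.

451.636

Semiperimeter s = (51.5 + 37 + 25.8)/2 = 57.15.
Heron's formula: area = √(57.15·5.65·20.15·31.35) ≈ 451.64.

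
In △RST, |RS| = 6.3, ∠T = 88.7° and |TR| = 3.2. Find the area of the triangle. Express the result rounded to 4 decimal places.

Law of sines: sin S = |TR|·sin T/|RS| ≈ 0.50781.
Since |RS| ≥ |TR|, only the acute value applies: ∠S ≈ 30.52°.
Then ∠R = 180° − ∠T − ∠S ≈ 60.78°.
Law of sines gives |ST| = |RS|·sin R/sin T ≈ 5.4999.
Area = ½·|RS|·|TR|·sin R ≈ 8.7975.

area ≈ 8.7975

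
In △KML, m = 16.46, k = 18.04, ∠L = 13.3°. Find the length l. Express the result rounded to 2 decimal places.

4.29

By the law of cosines, l² = k² + m² − 2·k·m·cos L = 18.425, so l ≈ 4.2924.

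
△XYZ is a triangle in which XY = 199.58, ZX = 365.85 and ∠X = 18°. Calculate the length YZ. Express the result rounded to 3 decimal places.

186.529

By the law of cosines, YZ² = ZX² + XY² − 2·ZX·XY·cos X = 34793, so YZ ≈ 186.53.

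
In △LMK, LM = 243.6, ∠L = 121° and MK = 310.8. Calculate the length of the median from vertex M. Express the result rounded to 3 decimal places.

274.273

Law of sines: sin K = LM·sin L/MK ≈ 0.67183.
Since MK ≥ LM, only the acute value applies: ∠K ≈ 42.21°.
Then ∠M = 180° − ∠L − ∠K ≈ 16.79°.
Law of sines gives KL = MK·sin M/sin L ≈ 104.75.
Median from M: ½√(2·LM² + 2·MK² − KL²) ≈ 274.27.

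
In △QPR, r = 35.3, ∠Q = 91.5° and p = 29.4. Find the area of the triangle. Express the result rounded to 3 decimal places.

518.732

Area = ½·p·r·sin Q ≈ 518.73.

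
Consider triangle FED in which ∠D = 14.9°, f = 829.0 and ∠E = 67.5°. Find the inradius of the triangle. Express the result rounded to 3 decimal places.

r ≈ 90.661

The third angle is ∠F = 180° − ∠E − ∠D = 97.60°.
Law of sines: e = f·sin E/sin F ≈ 772.68.
Law of sines: d = f·sin D/sin F ≈ 215.05.
Area = ½·f·e·sin D ≈ 82354.
Semiperimeter s = (829+772.68+215.05)/2 = 908.37.
Inradius = area/s = 82354/908.37 ≈ 90.661.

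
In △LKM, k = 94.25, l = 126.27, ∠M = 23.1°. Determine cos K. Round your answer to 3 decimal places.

By the law of cosines, m² = l² + k² − 2·l·k·cos M = 2933.7, so m ≈ 54.163.
Law of cosines again: cos K = (m² + l² − k²)/(2·m·l) ≈ 0.73069, so ∠K ≈ 43.06°.

cos K ≈ 0.731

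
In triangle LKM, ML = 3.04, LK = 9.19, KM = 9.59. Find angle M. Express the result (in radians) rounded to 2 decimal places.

1.28

By the law of cosines, cos M = (KM² + ML² − LK²) / (2·KM·ML) ≈ 0.28733, so ∠M ≈ 1.279 rad.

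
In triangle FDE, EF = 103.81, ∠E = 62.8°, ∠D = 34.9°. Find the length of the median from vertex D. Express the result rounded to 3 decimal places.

The third angle is ∠F = 180° − ∠D − ∠E = 82.30°.
Law of sines: DE = EF·sin F/sin D ≈ 179.8.
Law of sines: FD = EF·sin E/sin D ≈ 161.38.
Median from D: ½√(2·FD² + 2·DE² − EF²) ≈ 162.76.

m_D ≈ 162.762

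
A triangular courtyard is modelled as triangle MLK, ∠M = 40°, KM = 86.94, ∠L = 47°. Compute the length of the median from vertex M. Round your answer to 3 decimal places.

m_M ≈ 96.778

The third angle is ∠K = 180° − ∠M − ∠L = 93.00°.
Law of sines: LK = KM·sin M/sin L ≈ 76.412.
Law of sines: ML = KM·sin K/sin L ≈ 118.71.
Median from M: ½√(2·KM² + 2·ML² − LK²) ≈ 96.778.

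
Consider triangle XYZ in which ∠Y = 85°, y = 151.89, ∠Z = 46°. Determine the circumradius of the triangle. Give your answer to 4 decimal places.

The third angle is ∠X = 180° − ∠Y − ∠Z = 49.00°.
Law of sines: x = y·sin X/sin Y ≈ 115.07.
Law of sines: z = y·sin Z/sin Y ≈ 109.68.
Circumradius = y/(2 sin Y) ≈ 76.235.

76.2351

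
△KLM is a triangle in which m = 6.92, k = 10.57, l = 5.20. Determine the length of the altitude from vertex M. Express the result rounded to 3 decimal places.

Semiperimeter s = (10.57 + 5.2 + 6.92)/2 = 11.345.
Heron's formula: area = √(11.345·0.775·6.145·4.425) ≈ 15.462.
The altitude from M has length 2·area/m ≈ 4.4688.

h_M ≈ 4.469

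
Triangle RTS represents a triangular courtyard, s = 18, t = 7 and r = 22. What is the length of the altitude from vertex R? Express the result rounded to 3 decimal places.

Semiperimeter p = (22 + 7 + 18)/2 = 23.5.
Heron's formula: area = √(23.5·1.5·16.5·5.5) ≈ 56.559.
The altitude from R has length 2·area/r ≈ 5.1417.

h_R ≈ 5.142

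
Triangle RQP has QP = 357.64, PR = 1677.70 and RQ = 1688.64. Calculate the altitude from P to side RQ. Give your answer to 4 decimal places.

h_P ≈ 354.2981

Semiperimeter s = (357.64 + 1677.7 + 1688.6)/2 = 1862.
Heron's formula: area = √(1862·1504.4·184.29·173.35) ≈ 2.9914e+05.
The altitude from P has length 2·area/RQ ≈ 354.3.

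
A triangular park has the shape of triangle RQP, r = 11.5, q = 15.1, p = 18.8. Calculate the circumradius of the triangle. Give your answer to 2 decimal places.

9.40

By the law of cosines, cos R = (q² + p² − r²) / (2·q·p) ≈ 0.79118, so ∠R ≈ 37.70°.
Circumradius = r/(2 sin R) ≈ 9.4018.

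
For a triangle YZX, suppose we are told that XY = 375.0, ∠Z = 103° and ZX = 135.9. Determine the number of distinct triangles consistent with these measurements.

1

ZX·sin Z = 135.9·sin(103°) ≈ 132.4.
Since ∠Z is not acute, a triangle exists only if XY > ZX; here XY > ZX, so there is exactly one triangle.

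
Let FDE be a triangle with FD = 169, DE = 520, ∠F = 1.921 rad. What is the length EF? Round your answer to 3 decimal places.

437.196

Law of sines: sin E = FD·sin F/DE ≈ 0.30527.
Since DE ≥ FD, only the acute value applies: ∠E ≈ 0.310 rad.
Then ∠D = π − ∠F − ∠E ≈ 0.910 rad.
Law of sines gives EF = DE·sin D/sin F ≈ 437.2.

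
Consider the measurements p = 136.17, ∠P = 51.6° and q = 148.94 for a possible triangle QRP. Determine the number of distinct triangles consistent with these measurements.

2

q·sin P = 148.94·sin(51.6°) ≈ 116.7.
Since q sin P < p < q (116.7 < 136.17 < 148.94), two triangles exist.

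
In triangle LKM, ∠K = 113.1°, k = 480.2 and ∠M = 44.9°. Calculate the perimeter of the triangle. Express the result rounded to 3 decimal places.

perimeter ≈ 1044.272

The third angle is ∠L = 180° − ∠K − ∠M = 22.00°.
Law of sines: l = k·sin L/sin K ≈ 195.57.
Law of sines: m = k·sin M/sin K ≈ 368.51.
Semiperimeter s = (195.57+480.2+368.51)/2 = 522.14.
Perimeter = 195.57 + 480.2 + 368.51 = 1044.3.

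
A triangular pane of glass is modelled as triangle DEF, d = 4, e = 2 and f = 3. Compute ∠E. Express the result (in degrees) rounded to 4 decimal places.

∠E ≈ 28.9550°

By the law of cosines, cos E = (f² + d² − e²) / (2·f·d) ≈ 0.87500, so ∠E ≈ 28.96°.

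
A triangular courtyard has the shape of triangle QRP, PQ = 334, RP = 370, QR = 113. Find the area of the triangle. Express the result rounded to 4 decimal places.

area ≈ 18607.2963

Semiperimeter s = (370 + 334 + 113)/2 = 408.5.
Heron's formula: area = √(408.5·38.5·74.5·295.5) ≈ 18607.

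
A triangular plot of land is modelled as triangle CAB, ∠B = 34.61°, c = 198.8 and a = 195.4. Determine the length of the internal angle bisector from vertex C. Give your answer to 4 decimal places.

116.8628

By the law of cosines, b² = c² + a² − 2·c·a·cos B = 13760, so b ≈ 117.3.
Law of cosines again: cos C = (a² + b² − c²)/(2·a·b) ≈ 0.27092, so ∠C ≈ 74.28°.
The bisector from C has length 2·a·b·cos(∠C/2)/(a+b) ≈ 116.86.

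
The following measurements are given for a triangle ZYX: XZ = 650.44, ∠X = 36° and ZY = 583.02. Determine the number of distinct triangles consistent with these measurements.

2

XZ·sin X = 650.44·sin(36°) ≈ 382.3.
Since XZ sin X < ZY < XZ (382.3 < 583.02 < 650.44), two triangles exist.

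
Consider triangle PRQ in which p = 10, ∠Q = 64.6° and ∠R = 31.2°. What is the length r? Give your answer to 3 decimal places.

5.207

The third angle is ∠P = 180° − ∠R − ∠Q = 84.20°.
Law of sines: r = p·sin R/sin P ≈ 5.2069.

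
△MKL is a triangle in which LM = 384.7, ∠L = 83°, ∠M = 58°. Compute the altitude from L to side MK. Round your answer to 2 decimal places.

326.24

The third angle is ∠K = 180° − ∠L − ∠M = 39.00°.
Law of sines: KL = LM·sin M/sin K ≈ 518.41.
Law of sines: MK = LM·sin L/sin K ≈ 606.74.
Area = ½·LM·KL·sin L ≈ 98972.
The altitude from L has length 2·area/MK ≈ 326.24.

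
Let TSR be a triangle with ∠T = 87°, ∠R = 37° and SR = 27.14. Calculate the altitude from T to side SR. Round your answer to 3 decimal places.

The third angle is ∠S = 180° − ∠R − ∠T = 56.00°.
Law of sines: RT = SR·sin S/sin T ≈ 22.531.
Law of sines: TS = SR·sin R/sin T ≈ 16.356.
Area = ½·SR·RT·sin R ≈ 184.
The altitude from T has length 2·area/SR ≈ 13.559.

13.559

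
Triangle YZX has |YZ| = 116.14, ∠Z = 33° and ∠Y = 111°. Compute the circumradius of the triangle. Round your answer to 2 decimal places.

R ≈ 98.79

The third angle is ∠X = 180° − ∠Y − ∠Z = 36.00°.
Law of sines: |ZX| = |YZ|·sin Y/sin X ≈ 184.47.
Law of sines: |XY| = |YZ|·sin Z/sin X ≈ 107.61.
Circumradius = |YZ|/(2 sin X) ≈ 98.795.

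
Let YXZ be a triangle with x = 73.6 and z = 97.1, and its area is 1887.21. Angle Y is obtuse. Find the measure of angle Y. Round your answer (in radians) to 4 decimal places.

∠Y ≈ 2.5852 rad

From area = ½·x·z·sin Y, we get sin Y = 2·area/(x·z) ≈ 0.52815.
Taking the obtuse solution, ∠Y ≈ 2.5852 rad.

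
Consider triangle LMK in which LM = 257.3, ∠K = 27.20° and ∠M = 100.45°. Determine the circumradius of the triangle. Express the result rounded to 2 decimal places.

281.45

The third angle is ∠L = 180° − ∠M − ∠K = 52.35°.
Law of sines: MK = LM·sin L/sin K ≈ 445.68.
Law of sines: KL = LM·sin M/sin K ≈ 553.56.
Circumradius = LM/(2 sin K) ≈ 281.45.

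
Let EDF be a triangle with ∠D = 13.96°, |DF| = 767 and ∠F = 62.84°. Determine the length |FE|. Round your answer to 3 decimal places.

The third angle is ∠E = 180° − ∠D − ∠F = 103.20°.
Law of sines: |FE| = |DF|·sin D/sin E ≈ 190.06.

190.056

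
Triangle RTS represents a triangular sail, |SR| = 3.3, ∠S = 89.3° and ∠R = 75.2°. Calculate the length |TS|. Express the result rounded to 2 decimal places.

11.94

The third angle is ∠T = 180° − ∠S − ∠R = 15.50°.
Law of sines: |TS| = |SR|·sin R/sin T ≈ 11.939.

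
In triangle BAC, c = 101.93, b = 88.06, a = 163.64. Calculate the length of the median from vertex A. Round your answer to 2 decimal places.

m_A ≈ 48.76

Median from A: ½√(2·c² + 2·b² − a²) ≈ 48.761.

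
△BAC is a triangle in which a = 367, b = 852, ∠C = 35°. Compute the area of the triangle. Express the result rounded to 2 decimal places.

Area = ½·b·a·sin C ≈ 89674.

area ≈ 89674.09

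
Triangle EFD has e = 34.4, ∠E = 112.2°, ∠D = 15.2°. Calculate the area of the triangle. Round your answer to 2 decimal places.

The third angle is ∠F = 180° − ∠D − ∠E = 52.60°.
Law of sines: f = e·sin F/sin E ≈ 29.516.
Law of sines: d = e·sin D/sin E ≈ 9.7414.
Area = ½·e·f·sin D ≈ 133.11.

133.11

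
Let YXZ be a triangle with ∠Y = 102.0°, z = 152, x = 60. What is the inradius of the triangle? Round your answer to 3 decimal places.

By the law of cosines, y² = x² + z² − 2·x·z·cos Y = 30496, so y ≈ 174.63.
Area = ½·x·z·sin Y ≈ 4460.4.
Semiperimeter s = (174.63+60+152)/2 = 193.32.
Inradius = area/s = 4460.4/193.32 ≈ 23.073.

r ≈ 23.073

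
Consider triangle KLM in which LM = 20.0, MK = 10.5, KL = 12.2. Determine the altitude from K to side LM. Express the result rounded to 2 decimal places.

5.35

Semiperimeter s = (20 + 10.5 + 12.2)/2 = 21.35.
Heron's formula: area = √(21.35·1.35·10.85·9.15) ≈ 53.492.
The altitude from K has length 2·area/LM ≈ 5.3492.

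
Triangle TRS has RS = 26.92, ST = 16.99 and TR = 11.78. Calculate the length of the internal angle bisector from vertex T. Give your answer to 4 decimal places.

By the law of cosines, cos T = (ST² + TR² − RS²) / (2·ST·TR) ≈ -0.74262, so ∠T ≈ 137.95°.
The bisector from T has length 2·ST·TR·cos(∠T/2)/(ST+TR) ≈ 4.9912.

t_T ≈ 4.9912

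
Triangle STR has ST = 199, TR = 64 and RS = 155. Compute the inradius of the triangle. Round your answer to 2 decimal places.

r ≈ 19.36

Semiperimeter s = (64 + 155 + 199)/2 = 209.
Heron's formula: area = √(209·145·54·10) ≈ 4045.3.
Inradius = area/s = 4045.3/209 ≈ 19.356.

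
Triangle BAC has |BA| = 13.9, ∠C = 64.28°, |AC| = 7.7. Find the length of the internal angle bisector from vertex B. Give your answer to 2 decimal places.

t_B ≈ 14.11

Law of sines: sin B = |AC|·sin C/|BA| ≈ 0.49907.
Since |BA| ≥ |AC|, only the acute value applies: ∠B ≈ 29.94°.
Then ∠A = 180° − ∠C − ∠B ≈ 85.78°.
Law of sines gives |CB| = |BA|·sin A/sin C ≈ 15.387.
The bisector from B has length 2·|CB|·|BA|·cos(∠B/2)/(|CB|+|BA|) ≈ 14.11.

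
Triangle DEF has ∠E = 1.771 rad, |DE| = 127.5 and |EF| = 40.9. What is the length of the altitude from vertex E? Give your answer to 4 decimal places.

36.1345

By the law of cosines, |FD|² = |DE|² + |EF|² − 2·|DE|·|EF|·cos E = 20003, so |FD| ≈ 141.43.
Area = ½·|DE|·|EF|·sin E ≈ 2555.3.
The altitude from E has length 2·area/|FD| ≈ 36.134.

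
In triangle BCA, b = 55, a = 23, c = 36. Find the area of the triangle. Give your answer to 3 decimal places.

Semiperimeter s = (55 + 36 + 23)/2 = 57.
Heron's formula: area = √(57·2·21·34) ≈ 285.3.

area ≈ 285.300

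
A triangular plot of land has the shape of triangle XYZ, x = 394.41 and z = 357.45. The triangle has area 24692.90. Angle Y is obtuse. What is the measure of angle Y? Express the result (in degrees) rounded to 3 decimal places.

∠Y ≈ 159.494°

From area = ½·z·x·sin Y, we get sin Y = 2·area/(z·x) ≈ 0.35030.
Taking the obtuse solution, ∠Y ≈ 159.49°.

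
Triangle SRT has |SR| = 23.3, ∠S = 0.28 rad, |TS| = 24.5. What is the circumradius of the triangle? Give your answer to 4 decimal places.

By the law of cosines, |RT|² = |TS|² + |SR|² − 2·|TS|·|SR|·cos S = 45.903, so |RT| ≈ 6.7752.
Area = ½·|TS|·|SR|·sin S ≈ 78.879.
Circumradius = |RT|/(2 sin S) ≈ 12.258.

12.2581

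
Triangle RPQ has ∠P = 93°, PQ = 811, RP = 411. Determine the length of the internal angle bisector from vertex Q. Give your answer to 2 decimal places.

t_Q ≈ 843.04

By the law of cosines, QR² = RP² + PQ² − 2·RP·PQ·cos P = 8.6153e+05, so QR ≈ 928.19.
Law of cosines again: cos Q = (PQ² + QR² − RP²)/(2·PQ·QR) ≈ 0.89692, so ∠Q ≈ 26.24°.
The bisector from Q has length 2·PQ·QR·cos(∠Q/2)/(PQ+QR) ≈ 843.04.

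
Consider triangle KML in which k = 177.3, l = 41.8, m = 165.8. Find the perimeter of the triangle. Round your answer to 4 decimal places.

perimeter ≈ 384.9000

Perimeter = 177.3 + 165.8 + 41.8 = 384.9.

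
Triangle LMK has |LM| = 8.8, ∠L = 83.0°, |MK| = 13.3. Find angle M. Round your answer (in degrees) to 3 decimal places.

55.950

Law of sines: sin K = |LM|·sin L/|MK| ≈ 0.65672.
Since |MK| ≥ |LM|, only the acute value applies: ∠K ≈ 41.05°.
Then ∠M = 180° − ∠L − ∠K ≈ 55.95°.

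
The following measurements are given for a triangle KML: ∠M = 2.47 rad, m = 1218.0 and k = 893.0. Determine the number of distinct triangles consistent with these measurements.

k·sin M = 893.0·sin(2.47 rad) ≈ 555.7.
Since ∠M is not acute, a triangle exists only if m > k; here m > k, so there is exactly one triangle.

1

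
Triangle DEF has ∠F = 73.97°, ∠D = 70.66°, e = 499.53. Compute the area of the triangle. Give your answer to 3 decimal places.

The third angle is ∠E = 180° − ∠F − ∠D = 35.37°.
Law of sines: d = e·sin D/sin E ≈ 814.27.
Law of sines: f = e·sin F/sin E ≈ 829.41.
Area = ½·e·d·sin F ≈ 1.9547e+05.

area ≈ 195467.419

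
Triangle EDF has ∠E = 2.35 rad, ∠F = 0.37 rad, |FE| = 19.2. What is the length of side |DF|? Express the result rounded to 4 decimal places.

The third angle is ∠D = π − ∠F − ∠E = 0.422 rad.
Law of sines: |DF| = |FE|·sin E/sin D ≈ 33.382.

33.3818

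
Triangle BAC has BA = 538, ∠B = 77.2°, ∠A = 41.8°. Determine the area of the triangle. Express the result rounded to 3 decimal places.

The third angle is ∠C = 180° − ∠B − ∠A = 61.00°.
Law of sines: AC = BA·sin B/sin C ≈ 599.84.
Law of sines: CB = BA·sin A/sin C ≈ 410.
Area = ½·BA·AC·sin A ≈ 1.0755e+05.

107549.339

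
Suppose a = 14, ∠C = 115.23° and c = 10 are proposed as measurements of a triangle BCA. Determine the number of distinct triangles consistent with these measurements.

0

a·sin C = 14·sin(115.23°) ≈ 12.66.
Since ∠C is not acute, a triangle exists only if c > a; here c ≤ a, so there is no triangle.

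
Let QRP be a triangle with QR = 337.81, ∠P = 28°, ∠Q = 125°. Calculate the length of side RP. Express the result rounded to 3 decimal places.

The third angle is ∠R = 180° − ∠P − ∠Q = 27.00°.
Law of sines: RP = QR·sin Q/sin P ≈ 589.42.

589.424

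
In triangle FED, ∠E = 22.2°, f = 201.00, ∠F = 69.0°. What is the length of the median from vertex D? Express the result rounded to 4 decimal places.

m_D ≈ 109.2057

The third angle is ∠D = 180° − ∠F − ∠E = 88.80°.
Law of sines: e = f·sin E/sin F ≈ 81.349.
Law of sines: d = f·sin D/sin F ≈ 215.25.
Median from D: ½√(2·f² + 2·e² − d²) ≈ 109.21.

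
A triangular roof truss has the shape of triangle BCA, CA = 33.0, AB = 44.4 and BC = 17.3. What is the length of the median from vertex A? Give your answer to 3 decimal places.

38.149

Median from A: ½√(2·CA² + 2·AB² − BC²) ≈ 38.149.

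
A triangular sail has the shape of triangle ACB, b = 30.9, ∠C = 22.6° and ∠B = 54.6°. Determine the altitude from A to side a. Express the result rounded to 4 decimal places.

11.8747

The third angle is ∠A = 180° − ∠C − ∠B = 102.80°.
Law of sines: a = b·sin A/sin B ≈ 36.966.
Law of sines: c = b·sin C/sin B ≈ 14.568.
Area = ½·b·a·sin C ≈ 219.48.
The altitude from A has length 2·area/a ≈ 11.875.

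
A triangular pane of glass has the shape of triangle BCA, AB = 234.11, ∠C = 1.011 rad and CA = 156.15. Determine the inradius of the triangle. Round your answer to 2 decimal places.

Law of sines: sin B = CA·sin C/AB ≈ 0.56519.
Since AB ≥ CA, only the acute value applies: ∠B ≈ 0.601 rad.
Then ∠A = π − ∠C − ∠B ≈ 1.530 rad.
Law of sines gives BC = AB·sin A/sin C ≈ 276.05.
Area = ½·AB·CA·sin A ≈ 18263.
Semiperimeter s = (156.15+234.11+276.05)/2 = 333.15.
Inradius = area/s = 18263/333.15 ≈ 54.818.

54.82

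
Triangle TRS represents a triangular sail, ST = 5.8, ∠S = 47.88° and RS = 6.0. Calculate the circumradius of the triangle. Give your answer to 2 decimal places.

3.23

By the law of cosines, TR² = RS² + ST² − 2·RS·ST·cos S = 22.96, so TR ≈ 4.7917.
Area = ½·RS·ST·sin S ≈ 12.906.
Circumradius = TR/(2 sin S) ≈ 3.23.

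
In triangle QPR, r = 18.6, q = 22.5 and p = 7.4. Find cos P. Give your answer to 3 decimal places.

By the law of cosines, cos P = (r² + q² − p²) / (2·r·q) ≈ 0.95275, so ∠P ≈ 17.68°.

0.953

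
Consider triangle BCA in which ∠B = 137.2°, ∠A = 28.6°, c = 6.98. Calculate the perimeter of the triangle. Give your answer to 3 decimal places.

The third angle is ∠C = 180° − ∠A − ∠B = 14.20°.
Law of sines: b = c·sin B/sin C ≈ 19.333.
Law of sines: a = c·sin A/sin C ≈ 13.621.
Semiperimeter s = (19.333+6.98+13.621)/2 = 19.967.
Perimeter = 19.333 + 6.98 + 13.621 = 39.934.

perimeter ≈ 39.934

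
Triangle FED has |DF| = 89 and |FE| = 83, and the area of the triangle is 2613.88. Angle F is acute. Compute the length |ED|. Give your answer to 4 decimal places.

66.1206

From area = ½·|DF|·|FE|·sin F, we get sin F = 2·area/(|DF|·|FE|) ≈ 0.70770.
Taking the acute solution, ∠F ≈ 0.7862 rad.
Law of cosines then gives |ED| ≈ 66.121.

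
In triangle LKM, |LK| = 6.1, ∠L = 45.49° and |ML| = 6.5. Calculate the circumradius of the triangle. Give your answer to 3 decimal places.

By the law of cosines, |KM|² = |ML|² + |LK|² − 2·|ML|·|LK|·cos L = 23.868, so |KM| ≈ 4.8855.
Area = ½·|ML|·|LK|·sin L ≈ 14.138.
Circumradius = |KM|/(2 sin L) ≈ 3.4254.

3.425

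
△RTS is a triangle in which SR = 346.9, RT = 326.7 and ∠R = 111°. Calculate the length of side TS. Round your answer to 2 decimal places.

By the law of cosines, TS² = SR² + RT² − 2·SR·RT·cos R = 3.083e+05, so TS ≈ 555.25.

555.25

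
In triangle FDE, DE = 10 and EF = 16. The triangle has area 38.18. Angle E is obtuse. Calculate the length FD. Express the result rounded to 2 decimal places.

From area = ½·DE·EF·sin E, we get sin E = 2·area/(DE·EF) ≈ 0.47725.
Taking the obtuse solution, ∠E ≈ 151.49°.
Law of cosines then gives FD ≈ 25.243.

25.24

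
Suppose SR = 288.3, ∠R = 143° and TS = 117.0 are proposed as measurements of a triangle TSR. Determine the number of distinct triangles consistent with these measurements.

SR·sin R = 288.3·sin(143°) ≈ 173.5.
Since ∠R is not acute, a triangle exists only if TS > SR; here TS ≤ SR, so there is no triangle.

0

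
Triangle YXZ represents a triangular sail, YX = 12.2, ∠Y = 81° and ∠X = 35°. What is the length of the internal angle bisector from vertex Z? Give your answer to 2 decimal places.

8.35

The third angle is ∠Z = 180° − ∠Y − ∠X = 64.00°.
Law of sines: XZ = YX·sin Y/sin Z ≈ 13.407.
Law of sines: ZY = YX·sin X/sin Z ≈ 7.7856.
The bisector from Z has length 2·XZ·ZY·cos(∠Z/2)/(XZ+ZY) ≈ 8.3538.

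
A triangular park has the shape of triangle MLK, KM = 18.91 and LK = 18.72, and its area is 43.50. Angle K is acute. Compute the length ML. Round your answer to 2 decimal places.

4.66

From area = ½·LK·KM·sin K, we get sin K = 2·area/(LK·KM) ≈ 0.24577.
Taking the acute solution, ∠K ≈ 14.23°.
Law of cosines then gives ML ≈ 4.6638.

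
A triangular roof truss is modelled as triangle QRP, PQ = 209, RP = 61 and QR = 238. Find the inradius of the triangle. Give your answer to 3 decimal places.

23.390

Semiperimeter s = (61 + 209 + 238)/2 = 254.
Heron's formula: area = √(254·193·45·16) ≈ 5941.
Inradius = area/s = 5941/254 ≈ 23.39.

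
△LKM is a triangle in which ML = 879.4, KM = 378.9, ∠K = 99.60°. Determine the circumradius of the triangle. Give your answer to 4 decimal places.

Law of sines: sin L = KM·sin K/ML ≈ 0.42483.
Since ML ≥ KM, only the acute value applies: ∠L ≈ 25.14°.
Then ∠M = 180° − ∠K − ∠L ≈ 55.26°.
Law of sines gives LK = ML·sin M/sin K ≈ 732.91.
Circumradius = ML/(2 sin K) ≈ 445.94.

R ≈ 445.9450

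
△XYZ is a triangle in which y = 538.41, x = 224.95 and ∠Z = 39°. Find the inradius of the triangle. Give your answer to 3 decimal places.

r ≈ 66.075

By the law of cosines, z² = x² + y² − 2·x·y·cos Z = 1.5224e+05, so z ≈ 390.18.
Area = ½·x·y·sin Z ≈ 38110.
Semiperimeter s = (224.95+538.41+390.18)/2 = 576.77.
Inradius = area/s = 38110/576.77 ≈ 66.075.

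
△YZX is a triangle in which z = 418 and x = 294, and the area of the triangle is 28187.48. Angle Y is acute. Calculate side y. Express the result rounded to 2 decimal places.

206.79

From area = ½·z·x·sin Y, we get sin Y = 2·area/(z·x) ≈ 0.45874.
Taking the acute solution, ∠Y ≈ 27.31°.
Law of cosines then gives y ≈ 206.79.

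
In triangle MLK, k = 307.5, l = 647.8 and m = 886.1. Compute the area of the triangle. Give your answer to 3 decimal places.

73012.961

Semiperimeter s = (886.1 + 647.8 + 307.5)/2 = 920.7.
Heron's formula: area = √(920.7·34.6·272.9·613.2) ≈ 73013.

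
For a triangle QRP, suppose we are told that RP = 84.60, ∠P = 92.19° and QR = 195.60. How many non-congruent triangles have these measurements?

RP·sin P = 84.60·sin(92.19°) ≈ 84.54.
Since ∠P is not acute, a triangle exists only if QR > RP; here QR > RP, so there is exactly one triangle.

1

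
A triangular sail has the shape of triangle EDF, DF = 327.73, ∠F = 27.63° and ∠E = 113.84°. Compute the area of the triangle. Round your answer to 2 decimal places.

The third angle is ∠D = 180° − ∠F − ∠E = 38.53°.
Law of sines: FE = DF·sin D/sin E ≈ 223.19.
Law of sines: ED = DF·sin F/sin E ≈ 166.17.
Area = ½·DF·FE·sin F ≈ 16961.

16961.45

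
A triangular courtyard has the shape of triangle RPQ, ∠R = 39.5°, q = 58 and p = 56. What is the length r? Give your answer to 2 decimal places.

By the law of cosines, r² = p² + q² − 2·p·q·cos R = 1487.5, so r ≈ 38.568.

38.57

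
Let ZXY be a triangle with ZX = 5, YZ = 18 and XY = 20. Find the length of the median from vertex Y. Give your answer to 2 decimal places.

m_Y ≈ 18.86

Median from Y: ½√(2·XY² + 2·YZ² − ZX²) ≈ 18.861.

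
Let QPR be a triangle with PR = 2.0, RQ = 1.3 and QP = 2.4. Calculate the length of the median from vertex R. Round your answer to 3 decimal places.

Median from R: ½√(2·PR² + 2·RQ² − QP²) ≈ 1.1853.

m_R ≈ 1.185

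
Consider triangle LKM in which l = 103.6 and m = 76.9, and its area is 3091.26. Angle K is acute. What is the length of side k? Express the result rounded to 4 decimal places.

81.2237

From area = ½·m·l·sin K, we get sin K = 2·area/(m·l) ≈ 0.77603.
Taking the acute solution, ∠K ≈ 50.90°.
Law of cosines then gives k ≈ 81.224.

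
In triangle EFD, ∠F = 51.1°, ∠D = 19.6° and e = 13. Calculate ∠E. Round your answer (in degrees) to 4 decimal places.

109.3000

The third angle is ∠E = 180° − ∠F − ∠D = 109.30°.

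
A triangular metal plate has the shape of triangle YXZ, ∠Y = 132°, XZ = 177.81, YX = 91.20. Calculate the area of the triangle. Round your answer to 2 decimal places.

Law of sines: sin Z = YX·sin Y/XZ ≈ 0.38116.
Since XZ ≥ YX, only the acute value applies: ∠Z ≈ 22.41°.
Then ∠X = 180° − ∠Y − ∠Z ≈ 25.59°.
Law of sines gives ZY = XZ·sin X/sin Y ≈ 103.36.
Area = ½·XZ·YX·sin X ≈ 3502.7.

3502.67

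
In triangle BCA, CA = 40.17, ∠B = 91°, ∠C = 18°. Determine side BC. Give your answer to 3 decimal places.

The third angle is ∠A = 180° − ∠B − ∠C = 71.00°.
Law of sines: BC = CA·sin A/sin B ≈ 37.987.

37.987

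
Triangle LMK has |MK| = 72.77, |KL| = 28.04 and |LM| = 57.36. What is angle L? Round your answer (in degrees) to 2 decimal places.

By the law of cosines, cos L = (|KL|² + |LM|² − |MK|²) / (2·|KL|·|LM|) ≈ -0.37897, so ∠L ≈ 112.27°.

112.27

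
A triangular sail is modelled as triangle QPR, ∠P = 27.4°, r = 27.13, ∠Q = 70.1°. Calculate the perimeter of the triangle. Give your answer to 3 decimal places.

perimeter ≈ 65.453

The third angle is ∠R = 180° − ∠Q − ∠P = 82.50°.
Law of sines: q = r·sin Q/sin R ≈ 25.73.
Law of sines: p = r·sin P/sin R ≈ 12.593.
Semiperimeter s = (25.73+12.593+27.13)/2 = 32.727.
Perimeter = 25.73 + 12.593 + 27.13 = 65.453.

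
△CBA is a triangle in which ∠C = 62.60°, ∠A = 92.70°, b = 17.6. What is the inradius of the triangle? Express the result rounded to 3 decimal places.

6.773

The third angle is ∠B = 180° − ∠A − ∠C = 24.70°.
Law of sines: c = b·sin C/sin B ≈ 37.394.
Law of sines: a = b·sin A/sin B ≈ 42.072.
Area = ½·b·c·sin A ≈ 328.7.
Semiperimeter s = (37.394+17.6+42.072)/2 = 48.533.
Inradius = area/s = 328.7/48.533 ≈ 6.7727.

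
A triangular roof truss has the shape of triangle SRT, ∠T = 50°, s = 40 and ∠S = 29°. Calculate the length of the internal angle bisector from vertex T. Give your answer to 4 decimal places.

The third angle is ∠R = 180° − ∠T − ∠S = 101.00°.
Law of sines: r = s·sin R/sin S ≈ 80.991.
Law of sines: t = s·sin T/sin S ≈ 63.204.
The bisector from T has length 2·s·r·cos(∠T/2)/(s+r) ≈ 48.534.

t_T ≈ 48.5343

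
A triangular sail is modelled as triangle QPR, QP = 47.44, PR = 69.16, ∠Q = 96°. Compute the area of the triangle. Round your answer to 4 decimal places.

area ≈ 1075.9275

Law of sines: sin R = QP·sin Q/PR ≈ 0.68219.
Since PR ≥ QP, only the acute value applies: ∠R ≈ 43.01°.
Then ∠P = 180° − ∠Q − ∠R ≈ 40.99°.
Law of sines gives RQ = PR·sin P/sin Q ≈ 45.609.
Area = ½·PR·QP·sin P ≈ 1075.9.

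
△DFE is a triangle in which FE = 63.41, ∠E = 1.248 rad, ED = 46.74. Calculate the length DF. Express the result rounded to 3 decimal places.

65.766

By the law of cosines, DF² = FE² + ED² − 2·FE·ED·cos E = 4325.1, so DF ≈ 65.766.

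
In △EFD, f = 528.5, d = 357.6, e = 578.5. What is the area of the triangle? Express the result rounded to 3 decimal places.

92739.900

Semiperimeter s = (578.5 + 528.5 + 357.6)/2 = 732.3.
Heron's formula: area = √(732.3·153.8·203.8·374.7) ≈ 92740.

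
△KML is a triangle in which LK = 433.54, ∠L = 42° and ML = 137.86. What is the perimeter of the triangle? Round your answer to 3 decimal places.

perimeter ≈ 915.100

By the law of cosines, KM² = ML² + LK² − 2·ML·LK·cos L = 1.1813e+05, so KM ≈ 343.7.
Semiperimeter s = (137.86+433.54+343.7)/2 = 457.55.
Perimeter = 137.86 + 433.54 + 343.7 = 915.1.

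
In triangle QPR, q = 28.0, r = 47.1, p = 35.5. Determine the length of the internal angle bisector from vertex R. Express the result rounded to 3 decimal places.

21.146

By the law of cosines, cos R = (q² + p² − r²) / (2·q·p) ≈ -0.08761, so ∠R ≈ 95.03°.
The bisector from R has length 2·q·p·cos(∠R/2)/(q+p) ≈ 21.146.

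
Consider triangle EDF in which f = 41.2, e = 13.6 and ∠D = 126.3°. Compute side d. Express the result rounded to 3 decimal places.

By the law of cosines, d² = f² + e² − 2·f·e·cos D = 2545.8, so d ≈ 50.456.

50.456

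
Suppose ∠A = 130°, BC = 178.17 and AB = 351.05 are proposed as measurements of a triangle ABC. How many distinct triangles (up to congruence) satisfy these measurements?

AB·sin A = 351.05·sin(130°) ≈ 268.9.
Since ∠A is not acute, a triangle exists only if BC > AB; here BC ≤ AB, so there is no triangle.

0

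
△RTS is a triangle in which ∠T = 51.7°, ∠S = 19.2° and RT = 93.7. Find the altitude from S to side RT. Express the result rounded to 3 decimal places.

The third angle is ∠R = 180° − ∠T − ∠S = 109.10°.
Law of sines: TS = RT·sin R/sin S ≈ 269.23.
Law of sines: SR = RT·sin T/sin S ≈ 223.6.
Area = ½·RT·TS·sin T ≈ 9898.8.
The altitude from S has length 2·area/RT ≈ 211.29.

211.288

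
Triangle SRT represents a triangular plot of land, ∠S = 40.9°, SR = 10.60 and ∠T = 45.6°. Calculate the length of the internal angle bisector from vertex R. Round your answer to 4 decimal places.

t_R ≈ 6.9461

The third angle is ∠R = 180° − ∠T − ∠S = 93.50°.
Law of sines: RT = SR·sin S/sin T ≈ 9.7138.
Law of sines: TS = SR·sin R/sin T ≈ 14.808.
The bisector from R has length 2·SR·RT·cos(∠R/2)/(SR+RT) ≈ 6.9461.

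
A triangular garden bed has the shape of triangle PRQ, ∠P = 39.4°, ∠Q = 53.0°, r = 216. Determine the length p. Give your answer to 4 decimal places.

The third angle is ∠R = 180° − ∠Q − ∠P = 87.60°.
Law of sines: p = r·sin P/sin R ≈ 137.22.

137.2222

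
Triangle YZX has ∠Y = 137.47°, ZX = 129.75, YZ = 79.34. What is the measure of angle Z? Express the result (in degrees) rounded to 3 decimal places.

18.115

Law of sines: sin X = YZ·sin Y/ZX ≈ 0.41335.
Since ZX ≥ YZ, only the acute value applies: ∠X ≈ 24.42°.
Then ∠Z = 180° − ∠Y − ∠X ≈ 18.11°.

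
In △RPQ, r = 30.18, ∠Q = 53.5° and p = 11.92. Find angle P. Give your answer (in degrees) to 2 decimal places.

By the law of cosines, q² = r² + p² − 2·r·p·cos Q = 624.95, so q ≈ 24.999.
Law of cosines again: cos P = (q² + r² − p²)/(2·q·r) ≈ 0.92363, so ∠P ≈ 22.54°.

∠P ≈ 22.54°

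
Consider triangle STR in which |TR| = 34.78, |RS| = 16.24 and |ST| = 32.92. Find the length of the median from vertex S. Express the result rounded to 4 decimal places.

Median from S: ½√(2·|RS|² + 2·|ST|² − |TR|²) ≈ 19.27.

m_S ≈ 19.2697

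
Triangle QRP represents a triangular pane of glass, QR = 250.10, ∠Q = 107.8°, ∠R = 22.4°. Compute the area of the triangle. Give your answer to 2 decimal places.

The third angle is ∠P = 180° − ∠Q − ∠R = 49.80°.
Law of sines: RP = QR·sin Q/sin P ≈ 311.77.
Law of sines: PQ = QR·sin R/sin P ≈ 124.78.
Area = ½·QR·RP·sin R ≈ 14857.

area ≈ 14856.66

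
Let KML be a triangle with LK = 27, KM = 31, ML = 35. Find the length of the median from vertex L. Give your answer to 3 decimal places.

Median from L: ½√(2·ML² + 2·LK² − KM²) ≈ 27.143.

m_L ≈ 27.143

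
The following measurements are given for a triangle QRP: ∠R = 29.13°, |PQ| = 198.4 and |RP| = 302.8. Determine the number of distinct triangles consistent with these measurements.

2

|RP|·sin R = 302.8·sin(29.13°) ≈ 147.4.
Since |RP| sin R < |PQ| < |RP| (147.4 < 198.4 < 302.8), two triangles exist.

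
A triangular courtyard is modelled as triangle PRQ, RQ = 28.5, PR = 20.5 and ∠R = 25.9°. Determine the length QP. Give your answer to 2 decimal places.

By the law of cosines, QP² = PR² + RQ² − 2·PR·RQ·cos R = 181.37, so QP ≈ 13.467.

13.47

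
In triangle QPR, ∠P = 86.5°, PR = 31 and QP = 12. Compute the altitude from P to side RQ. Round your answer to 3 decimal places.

11.407

By the law of cosines, RQ² = QP² + PR² − 2·QP·PR·cos P = 1059.6, so RQ ≈ 32.551.
Area = ½·QP·PR·sin P ≈ 185.65.
The altitude from P has length 2·area/RQ ≈ 11.407.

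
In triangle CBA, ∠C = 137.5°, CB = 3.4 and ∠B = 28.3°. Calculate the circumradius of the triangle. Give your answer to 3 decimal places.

The third angle is ∠A = 180° − ∠C − ∠B = 14.20°.
Law of sines: BA = CB·sin C/sin A ≈ 9.3638.
Law of sines: AC = CB·sin B/sin A ≈ 6.5709.
Circumradius = CB/(2 sin A) ≈ 6.9301.

6.930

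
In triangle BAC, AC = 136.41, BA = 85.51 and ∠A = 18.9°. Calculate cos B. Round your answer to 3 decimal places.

By the law of cosines, CB² = BA² + AC² − 2·BA·AC·cos A = 3848.6, so CB ≈ 62.037.
Law of cosines again: cos B = (CB² + BA² − AC²)/(2·CB·BA) ≈ -0.70193, so ∠B ≈ 134.58°.

cos B ≈ -0.702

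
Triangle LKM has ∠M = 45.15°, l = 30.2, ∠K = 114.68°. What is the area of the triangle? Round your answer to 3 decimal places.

The third angle is ∠L = 180° − ∠K − ∠M = 20.17°.
Law of sines: k = l·sin K/sin L ≈ 79.585.
Law of sines: m = l·sin M/sin L ≈ 62.094.
Area = ½·l·k·sin M ≈ 851.97.

851.973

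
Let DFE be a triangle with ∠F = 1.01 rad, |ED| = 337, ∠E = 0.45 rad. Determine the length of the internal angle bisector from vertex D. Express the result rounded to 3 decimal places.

The third angle is ∠D = π − ∠F − ∠E = 1.682 rad.
Law of sines: |FE| = |ED|·sin D/sin F ≈ 395.51.
Law of sines: |DF| = |ED|·sin E/sin F ≈ 173.1.
The bisector from D has length 2·|ED|·|DF|·cos(∠D/2)/(|ED|+|DF|) ≈ 152.52.

152.523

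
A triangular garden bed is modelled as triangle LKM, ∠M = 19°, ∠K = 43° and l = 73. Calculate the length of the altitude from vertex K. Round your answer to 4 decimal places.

The third angle is ∠L = 180° − ∠K − ∠M = 118.00°.
Law of sines: k = l·sin K/sin L ≈ 56.386.
Law of sines: m = l·sin M/sin L ≈ 26.917.
Area = ½·l·k·sin M ≈ 670.05.
The altitude from K has length 2·area/k ≈ 23.766.

h_K ≈ 23.7665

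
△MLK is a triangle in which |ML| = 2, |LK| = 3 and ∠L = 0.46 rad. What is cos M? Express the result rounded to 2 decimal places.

cos M ≈ -0.46

By the law of cosines, |KM|² = |ML|² + |LK|² − 2·|ML|·|LK|·cos L = 2.2474, so |KM| ≈ 1.4991.
Law of cosines again: cos M = (|KM|² + |ML|² − |LK|²)/(2·|KM|·|ML|) ≈ -0.45904, so ∠M ≈ 2.048 rad.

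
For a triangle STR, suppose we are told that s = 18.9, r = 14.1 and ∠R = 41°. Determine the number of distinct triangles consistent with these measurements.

s·sin R = 18.9·sin(41°) ≈ 12.4.
Since s sin R < r < s (12.4 < 14.1 < 18.9), two triangles exist.

2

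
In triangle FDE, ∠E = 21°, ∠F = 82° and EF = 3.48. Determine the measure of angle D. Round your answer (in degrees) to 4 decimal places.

∠D ≈ 77.0000°

The third angle is ∠D = 180° − ∠E − ∠F = 77.00°.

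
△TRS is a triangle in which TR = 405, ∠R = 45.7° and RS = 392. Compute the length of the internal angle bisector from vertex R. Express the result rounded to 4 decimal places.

t_R ≈ 367.1299

By the law of cosines, ST² = TR² + RS² − 2·TR·RS·cos R = 95928, so ST ≈ 309.72.
The bisector from R has length 2·TR·RS·cos(∠R/2)/(TR+RS) ≈ 367.13.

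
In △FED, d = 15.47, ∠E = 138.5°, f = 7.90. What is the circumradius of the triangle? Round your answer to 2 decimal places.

R ≈ 16.61

By the law of cosines, e² = d² + f² − 2·d·f·cos E = 484.8, so e ≈ 22.018.
Area = ½·d·f·sin E ≈ 40.49.
Circumradius = e/(2 sin E) ≈ 16.614.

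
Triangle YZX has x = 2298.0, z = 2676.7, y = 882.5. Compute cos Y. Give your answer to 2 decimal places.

By the law of cosines, cos Y = (z² + x² − y²) / (2·z·x) ≈ 0.94835, so ∠Y ≈ 18.50°.

0.95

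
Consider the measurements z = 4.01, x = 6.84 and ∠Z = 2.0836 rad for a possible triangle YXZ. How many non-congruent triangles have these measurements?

0

x·sin Z = 6.84·sin(2.0836 rad) ≈ 5.96.
Since ∠Z is not acute, a triangle exists only if z > x; here z ≤ x, so there is no triangle.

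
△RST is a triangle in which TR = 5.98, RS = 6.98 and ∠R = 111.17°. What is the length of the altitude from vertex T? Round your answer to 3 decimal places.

h_T ≈ 5.576

By the law of cosines, ST² = TR² + RS² − 2·TR·RS·cos R = 114.63, so ST ≈ 10.706.
Area = ½·TR·RS·sin R ≈ 19.462.
The altitude from T has length 2·area/RS ≈ 5.5764.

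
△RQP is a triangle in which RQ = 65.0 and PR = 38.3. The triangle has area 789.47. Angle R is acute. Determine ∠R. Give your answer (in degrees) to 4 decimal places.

From area = ½·PR·RQ·sin R, we get sin R = 2·area/(PR·RQ) ≈ 0.63424.
Taking the acute solution, ∠R ≈ 39.36°.

∠R ≈ 39.3636°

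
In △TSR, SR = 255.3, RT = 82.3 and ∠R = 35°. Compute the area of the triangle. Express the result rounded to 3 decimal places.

6025.762

Area = ½·SR·RT·sin R ≈ 6025.8.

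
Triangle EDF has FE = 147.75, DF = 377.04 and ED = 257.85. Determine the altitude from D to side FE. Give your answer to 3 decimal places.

182.447

Semiperimeter s = (377.04 + 147.75 + 257.85)/2 = 391.32.
Heron's formula: area = √(391.32·14.28·243.57·133.47) ≈ 13478.
The altitude from D has length 2·area/FE ≈ 182.45.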